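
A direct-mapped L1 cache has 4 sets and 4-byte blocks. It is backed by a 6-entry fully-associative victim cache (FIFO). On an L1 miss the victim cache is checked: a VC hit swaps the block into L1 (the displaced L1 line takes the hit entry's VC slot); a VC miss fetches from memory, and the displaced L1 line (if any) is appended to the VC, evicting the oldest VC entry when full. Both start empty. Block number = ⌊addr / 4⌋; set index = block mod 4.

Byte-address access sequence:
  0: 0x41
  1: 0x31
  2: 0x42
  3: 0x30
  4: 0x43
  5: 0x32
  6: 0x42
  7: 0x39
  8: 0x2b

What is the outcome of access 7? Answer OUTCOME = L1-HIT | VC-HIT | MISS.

0: 0x41 (blk 16, set 0) → MISS  vc=[]
1: 0x31 (blk 12, set 0) → MISS  vc=[16]
2: 0x42 (blk 16, set 0) → VC-HIT  vc=[12]
3: 0x30 (blk 12, set 0) → VC-HIT  vc=[16]
4: 0x43 (blk 16, set 0) → VC-HIT  vc=[12]
5: 0x32 (blk 12, set 0) → VC-HIT  vc=[16]
6: 0x42 (blk 16, set 0) → VC-HIT  vc=[12]
7: 0x39 (blk 14, set 2) → MISS  vc=[12]
8: 0x2b (blk 10, set 2) → MISS  vc=[12, 14]

OUTCOME = MISS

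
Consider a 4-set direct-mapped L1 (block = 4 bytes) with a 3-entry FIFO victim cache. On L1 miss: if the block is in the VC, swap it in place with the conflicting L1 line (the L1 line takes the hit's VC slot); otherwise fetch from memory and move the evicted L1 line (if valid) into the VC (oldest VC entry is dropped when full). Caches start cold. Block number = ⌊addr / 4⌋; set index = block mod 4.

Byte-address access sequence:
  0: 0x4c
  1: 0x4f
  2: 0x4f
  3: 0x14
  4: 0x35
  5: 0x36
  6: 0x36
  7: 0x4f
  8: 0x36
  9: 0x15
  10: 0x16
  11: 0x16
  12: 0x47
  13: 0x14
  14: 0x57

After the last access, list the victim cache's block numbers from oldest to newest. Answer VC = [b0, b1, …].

VC = [13, 17, 5]

0: 0x4c (blk 19, set 3) → MISS  vc=[]
1: 0x4f (blk 19, set 3) → L1-HIT  vc=[]
2: 0x4f (blk 19, set 3) → L1-HIT  vc=[]
3: 0x14 (blk 5, set 1) → MISS  vc=[]
4: 0x35 (blk 13, set 1) → MISS  vc=[5]
5: 0x36 (blk 13, set 1) → L1-HIT  vc=[5]
6: 0x36 (blk 13, set 1) → L1-HIT  vc=[5]
7: 0x4f (blk 19, set 3) → L1-HIT  vc=[5]
8: 0x36 (blk 13, set 1) → L1-HIT  vc=[5]
9: 0x15 (blk 5, set 1) → VC-HIT  vc=[13]
10: 0x16 (blk 5, set 1) → L1-HIT  vc=[13]
11: 0x16 (blk 5, set 1) → L1-HIT  vc=[13]
12: 0x47 (blk 17, set 1) → MISS  vc=[13, 5]
13: 0x14 (blk 5, set 1) → VC-HIT  vc=[13, 17]
14: 0x57 (blk 21, set 1) → MISS  vc=[13, 17, 5]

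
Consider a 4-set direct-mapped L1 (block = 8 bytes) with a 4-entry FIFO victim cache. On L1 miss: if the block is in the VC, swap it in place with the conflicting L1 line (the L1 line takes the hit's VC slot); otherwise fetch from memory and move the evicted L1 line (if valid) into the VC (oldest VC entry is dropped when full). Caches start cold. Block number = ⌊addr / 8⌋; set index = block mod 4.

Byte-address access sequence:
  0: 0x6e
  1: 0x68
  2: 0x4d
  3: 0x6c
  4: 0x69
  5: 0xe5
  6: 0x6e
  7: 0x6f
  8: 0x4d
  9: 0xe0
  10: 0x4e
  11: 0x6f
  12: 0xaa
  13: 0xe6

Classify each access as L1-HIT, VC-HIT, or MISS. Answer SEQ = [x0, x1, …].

SEQ = [MISS, L1-HIT, MISS, VC-HIT, L1-HIT, MISS, L1-HIT, L1-HIT, VC-HIT, L1-HIT, L1-HIT, VC-HIT, MISS, L1-HIT]

#0 0x6e→b13/s1 MISS; vc=[]
#1 0x68→b13/s1 L1-HIT; vc=[]
#2 0x4d→b9/s1 MISS; vc=[13]
#3 0x6c→b13/s1 VC-HIT; vc=[9]
#4 0x69→b13/s1 L1-HIT; vc=[9]
#5 0xe5→b28/s0 MISS; vc=[9]
#6 0x6e→b13/s1 L1-HIT; vc=[9]
#7 0x6f→b13/s1 L1-HIT; vc=[9]
#8 0x4d→b9/s1 VC-HIT; vc=[13]
#9 0xe0→b28/s0 L1-HIT; vc=[13]
#10 0x4e→b9/s1 L1-HIT; vc=[13]
#11 0x6f→b13/s1 VC-HIT; vc=[9]
#12 0xaa→b21/s1 MISS; vc=[9,13]
#13 0xe6→b28/s0 L1-HIT; vc=[9,13]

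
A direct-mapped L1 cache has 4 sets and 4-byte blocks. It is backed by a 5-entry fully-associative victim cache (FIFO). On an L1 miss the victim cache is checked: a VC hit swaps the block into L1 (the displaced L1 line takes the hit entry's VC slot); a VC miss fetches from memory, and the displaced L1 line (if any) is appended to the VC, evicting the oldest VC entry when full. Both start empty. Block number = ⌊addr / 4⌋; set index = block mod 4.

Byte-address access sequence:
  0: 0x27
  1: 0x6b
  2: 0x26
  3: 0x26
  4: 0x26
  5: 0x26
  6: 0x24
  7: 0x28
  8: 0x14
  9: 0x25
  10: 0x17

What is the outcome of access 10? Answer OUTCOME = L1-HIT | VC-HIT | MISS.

0: 0x27 (blk 9, set 1) → MISS  vc=[]
1: 0x6b (blk 26, set 2) → MISS  vc=[]
2: 0x26 (blk 9, set 1) → L1-HIT  vc=[]
3: 0x26 (blk 9, set 1) → L1-HIT  vc=[]
4: 0x26 (blk 9, set 1) → L1-HIT  vc=[]
5: 0x26 (blk 9, set 1) → L1-HIT  vc=[]
6: 0x24 (blk 9, set 1) → L1-HIT  vc=[]
7: 0x28 (blk 10, set 2) → MISS  vc=[26]
8: 0x14 (blk 5, set 1) → MISS  vc=[26, 9]
9: 0x25 (blk 9, set 1) → VC-HIT  vc=[26, 5]
10: 0x17 (blk 5, set 1) → VC-HIT  vc=[26, 9]

OUTCOME = VC-HIT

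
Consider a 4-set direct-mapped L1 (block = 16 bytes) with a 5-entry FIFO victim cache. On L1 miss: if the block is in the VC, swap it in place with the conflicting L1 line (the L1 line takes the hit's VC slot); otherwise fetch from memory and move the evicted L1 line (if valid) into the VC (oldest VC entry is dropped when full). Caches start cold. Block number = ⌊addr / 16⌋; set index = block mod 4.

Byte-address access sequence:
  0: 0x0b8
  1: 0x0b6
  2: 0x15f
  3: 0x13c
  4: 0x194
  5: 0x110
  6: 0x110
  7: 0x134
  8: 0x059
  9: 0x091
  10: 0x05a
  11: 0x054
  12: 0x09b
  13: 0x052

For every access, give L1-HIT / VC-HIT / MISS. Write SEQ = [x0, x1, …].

  [0] addr=0xb8 blk=11 s=3: MISS | VC []
  [1] addr=0xb6 blk=11 s=3: L1-HIT | VC []
  [2] addr=0x15f blk=21 s=1: MISS | VC []
  [3] addr=0x13c blk=19 s=3: MISS | VC [11]
  [4] addr=0x194 blk=25 s=1: MISS | VC [11, 21]
  [5] addr=0x110 blk=17 s=1: MISS | VC [11, 21, 25]
  [6] addr=0x110 blk=17 s=1: L1-HIT | VC [11, 21, 25]
  [7] addr=0x134 blk=19 s=3: L1-HIT | VC [11, 21, 25]
  [8] addr=0x59 blk=5 s=1: MISS | VC [11, 21, 25, 17]
  [9] addr=0x91 blk=9 s=1: MISS | VC [11, 21, 25, 17, 5]
  [10] addr=0x5a blk=5 s=1: VC-HIT | VC [11, 21, 25, 17, 9]
  [11] addr=0x54 blk=5 s=1: L1-HIT | VC [11, 21, 25, 17, 9]
  [12] addr=0x9b blk=9 s=1: VC-HIT | VC [11, 21, 25, 17, 5]
  [13] addr=0x52 blk=5 s=1: VC-HIT | VC [11, 21, 25, 17, 9]

SEQ = [MISS, L1-HIT, MISS, MISS, MISS, MISS, L1-HIT, L1-HIT, MISS, MISS, VC-HIT, L1-HIT, VC-HIT, VC-HIT]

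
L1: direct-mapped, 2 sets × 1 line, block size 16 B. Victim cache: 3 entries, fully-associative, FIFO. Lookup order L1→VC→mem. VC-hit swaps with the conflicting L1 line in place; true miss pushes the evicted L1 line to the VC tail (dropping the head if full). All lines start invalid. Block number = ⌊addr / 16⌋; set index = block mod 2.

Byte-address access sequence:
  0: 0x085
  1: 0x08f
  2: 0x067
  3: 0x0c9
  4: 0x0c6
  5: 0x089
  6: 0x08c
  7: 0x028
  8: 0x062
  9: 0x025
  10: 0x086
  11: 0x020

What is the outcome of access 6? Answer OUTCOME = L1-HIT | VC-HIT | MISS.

OUTCOME = L1-HIT

#0 0x85→b8/s0 MISS; vc=[]
#1 0x8f→b8/s0 L1-HIT; vc=[]
#2 0x67→b6/s0 MISS; vc=[8]
#3 0xc9→b12/s0 MISS; vc=[8,6]
#4 0xc6→b12/s0 L1-HIT; vc=[8,6]
#5 0x89→b8/s0 VC-HIT; vc=[12,6]
#6 0x8c→b8/s0 L1-HIT; vc=[12,6]
#7 0x28→b2/s0 MISS; vc=[12,6,8]
#8 0x62→b6/s0 VC-HIT; vc=[12,2,8]
#9 0x25→b2/s0 VC-HIT; vc=[12,6,8]
#10 0x86→b8/s0 VC-HIT; vc=[12,6,2]
#11 0x20→b2/s0 VC-HIT; vc=[12,6,8]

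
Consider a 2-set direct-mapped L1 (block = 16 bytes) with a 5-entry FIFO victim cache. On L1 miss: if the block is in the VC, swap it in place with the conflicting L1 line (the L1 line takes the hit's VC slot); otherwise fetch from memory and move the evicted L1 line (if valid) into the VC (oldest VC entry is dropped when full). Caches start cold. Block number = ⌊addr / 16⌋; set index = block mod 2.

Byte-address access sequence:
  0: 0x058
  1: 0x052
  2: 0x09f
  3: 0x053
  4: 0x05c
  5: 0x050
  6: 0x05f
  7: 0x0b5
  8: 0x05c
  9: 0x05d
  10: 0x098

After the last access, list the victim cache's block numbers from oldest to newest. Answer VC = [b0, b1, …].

#0 0x58→b5/s1 MISS; vc=[]
#1 0x52→b5/s1 L1-HIT; vc=[]
#2 0x9f→b9/s1 MISS; vc=[5]
#3 0x53→b5/s1 VC-HIT; vc=[9]
#4 0x5c→b5/s1 L1-HIT; vc=[9]
#5 0x50→b5/s1 L1-HIT; vc=[9]
#6 0x5f→b5/s1 L1-HIT; vc=[9]
#7 0xb5→b11/s1 MISS; vc=[9,5]
#8 0x5c→b5/s1 VC-HIT; vc=[9,11]
#9 0x5d→b5/s1 L1-HIT; vc=[9,11]
#10 0x98→b9/s1 VC-HIT; vc=[5,11]

VC = [5, 11]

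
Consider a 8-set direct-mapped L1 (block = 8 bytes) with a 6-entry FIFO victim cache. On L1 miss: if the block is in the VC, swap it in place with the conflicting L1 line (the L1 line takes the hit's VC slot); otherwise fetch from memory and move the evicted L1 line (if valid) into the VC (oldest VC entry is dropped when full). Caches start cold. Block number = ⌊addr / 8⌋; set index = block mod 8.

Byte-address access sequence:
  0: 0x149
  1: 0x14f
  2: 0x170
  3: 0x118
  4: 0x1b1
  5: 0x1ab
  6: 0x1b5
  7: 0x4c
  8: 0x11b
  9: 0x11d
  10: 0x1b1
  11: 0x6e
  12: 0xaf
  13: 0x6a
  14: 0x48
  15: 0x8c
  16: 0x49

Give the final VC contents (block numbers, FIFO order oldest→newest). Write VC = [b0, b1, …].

VC = [46, 41, 53, 21, 17]

#0 0x149→b41/s1 MISS; vc=[]
#1 0x14f→b41/s1 L1-HIT; vc=[]
#2 0x170→b46/s6 MISS; vc=[]
#3 0x118→b35/s3 MISS; vc=[]
#4 0x1b1→b54/s6 MISS; vc=[46]
#5 0x1ab→b53/s5 MISS; vc=[46]
#6 0x1b5→b54/s6 L1-HIT; vc=[46]
#7 0x4c→b9/s1 MISS; vc=[46,41]
#8 0x11b→b35/s3 L1-HIT; vc=[46,41]
#9 0x11d→b35/s3 L1-HIT; vc=[46,41]
#10 0x1b1→b54/s6 L1-HIT; vc=[46,41]
#11 0x6e→b13/s5 MISS; vc=[46,41,53]
#12 0xaf→b21/s5 MISS; vc=[46,41,53,13]
#13 0x6a→b13/s5 VC-HIT; vc=[46,41,53,21]
#14 0x48→b9/s1 L1-HIT; vc=[46,41,53,21]
#15 0x8c→b17/s1 MISS; vc=[46,41,53,21,9]
#16 0x49→b9/s1 VC-HIT; vc=[46,41,53,21,17]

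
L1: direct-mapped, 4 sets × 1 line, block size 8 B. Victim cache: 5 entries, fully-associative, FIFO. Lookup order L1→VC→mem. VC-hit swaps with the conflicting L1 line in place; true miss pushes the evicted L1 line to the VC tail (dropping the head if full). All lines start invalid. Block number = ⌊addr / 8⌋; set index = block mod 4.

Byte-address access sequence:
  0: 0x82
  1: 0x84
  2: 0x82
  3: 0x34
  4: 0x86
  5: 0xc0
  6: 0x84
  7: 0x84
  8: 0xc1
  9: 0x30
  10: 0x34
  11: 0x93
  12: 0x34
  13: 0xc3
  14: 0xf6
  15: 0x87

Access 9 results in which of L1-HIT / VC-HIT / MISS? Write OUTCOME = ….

OUTCOME = L1-HIT

  [0] addr=0x82 blk=16 s=0: MISS | VC []
  [1] addr=0x84 blk=16 s=0: L1-HIT | VC []
  [2] addr=0x82 blk=16 s=0: L1-HIT | VC []
  [3] addr=0x34 blk=6 s=2: MISS | VC []
  [4] addr=0x86 blk=16 s=0: L1-HIT | VC []
  [5] addr=0xc0 blk=24 s=0: MISS | VC [16]
  [6] addr=0x84 blk=16 s=0: VC-HIT | VC [24]
  [7] addr=0x84 blk=16 s=0: L1-HIT | VC [24]
  [8] addr=0xc1 blk=24 s=0: VC-HIT | VC [16]
  [9] addr=0x30 blk=6 s=2: L1-HIT | VC [16]
  [10] addr=0x34 blk=6 s=2: L1-HIT | VC [16]
  [11] addr=0x93 blk=18 s=2: MISS | VC [16, 6]
  [12] addr=0x34 blk=6 s=2: VC-HIT | VC [16, 18]
  [13] addr=0xc3 blk=24 s=0: L1-HIT | VC [16, 18]
  [14] addr=0xf6 blk=30 s=2: MISS | VC [16, 18, 6]
  [15] addr=0x87 blk=16 s=0: VC-HIT | VC [24, 18, 6]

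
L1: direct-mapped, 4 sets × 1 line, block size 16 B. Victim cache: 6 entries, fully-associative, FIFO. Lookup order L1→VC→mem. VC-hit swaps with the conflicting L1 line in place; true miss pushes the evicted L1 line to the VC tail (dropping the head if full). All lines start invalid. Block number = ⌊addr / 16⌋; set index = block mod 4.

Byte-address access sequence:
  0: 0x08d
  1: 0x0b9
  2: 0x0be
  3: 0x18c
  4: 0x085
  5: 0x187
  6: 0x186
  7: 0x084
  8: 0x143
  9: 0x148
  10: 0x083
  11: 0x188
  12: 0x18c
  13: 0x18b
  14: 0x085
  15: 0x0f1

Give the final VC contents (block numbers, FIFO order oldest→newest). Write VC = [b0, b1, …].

VC = [24, 20, 11]

#0 0x8d→b8/s0 MISS; vc=[]
#1 0xb9→b11/s3 MISS; vc=[]
#2 0xbe→b11/s3 L1-HIT; vc=[]
#3 0x18c→b24/s0 MISS; vc=[8]
#4 0x85→b8/s0 VC-HIT; vc=[24]
#5 0x187→b24/s0 VC-HIT; vc=[8]
#6 0x186→b24/s0 L1-HIT; vc=[8]
#7 0x84→b8/s0 VC-HIT; vc=[24]
#8 0x143→b20/s0 MISS; vc=[24,8]
#9 0x148→b20/s0 L1-HIT; vc=[24,8]
#10 0x83→b8/s0 VC-HIT; vc=[24,20]
#11 0x188→b24/s0 VC-HIT; vc=[8,20]
#12 0x18c→b24/s0 L1-HIT; vc=[8,20]
#13 0x18b→b24/s0 L1-HIT; vc=[8,20]
#14 0x85→b8/s0 VC-HIT; vc=[24,20]
#15 0xf1→b15/s3 MISS; vc=[24,20,11]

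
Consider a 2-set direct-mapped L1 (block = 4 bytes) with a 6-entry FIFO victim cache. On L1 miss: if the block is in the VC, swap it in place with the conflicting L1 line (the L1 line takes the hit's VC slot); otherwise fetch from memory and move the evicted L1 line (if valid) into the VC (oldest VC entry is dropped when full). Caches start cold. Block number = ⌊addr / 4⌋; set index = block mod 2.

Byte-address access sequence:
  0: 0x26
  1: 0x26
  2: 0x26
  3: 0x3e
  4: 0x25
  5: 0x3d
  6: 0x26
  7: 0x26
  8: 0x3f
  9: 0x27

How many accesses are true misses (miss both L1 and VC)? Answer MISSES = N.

#0 0x26→b9/s1 MISS; vc=[]
#1 0x26→b9/s1 L1-HIT; vc=[]
#2 0x26→b9/s1 L1-HIT; vc=[]
#3 0x3e→b15/s1 MISS; vc=[9]
#4 0x25→b9/s1 VC-HIT; vc=[15]
#5 0x3d→b15/s1 VC-HIT; vc=[9]
#6 0x26→b9/s1 VC-HIT; vc=[15]
#7 0x26→b9/s1 L1-HIT; vc=[15]
#8 0x3f→b15/s1 VC-HIT; vc=[9]
#9 0x27→b9/s1 VC-HIT; vc=[15]

MISSES = 2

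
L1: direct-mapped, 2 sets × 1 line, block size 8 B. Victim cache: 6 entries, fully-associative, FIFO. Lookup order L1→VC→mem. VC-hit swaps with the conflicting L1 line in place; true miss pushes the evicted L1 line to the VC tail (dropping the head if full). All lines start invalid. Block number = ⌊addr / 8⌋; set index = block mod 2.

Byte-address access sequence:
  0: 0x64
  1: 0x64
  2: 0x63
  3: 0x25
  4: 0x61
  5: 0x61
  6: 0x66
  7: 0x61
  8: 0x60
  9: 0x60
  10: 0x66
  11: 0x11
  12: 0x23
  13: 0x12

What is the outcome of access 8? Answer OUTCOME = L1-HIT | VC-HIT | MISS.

  [0] addr=0x64 blk=12 s=0: MISS | VC []
  [1] addr=0x64 blk=12 s=0: L1-HIT | VC []
  [2] addr=0x63 blk=12 s=0: L1-HIT | VC []
  [3] addr=0x25 blk=4 s=0: MISS | VC [12]
  [4] addr=0x61 blk=12 s=0: VC-HIT | VC [4]
  [5] addr=0x61 blk=12 s=0: L1-HIT | VC [4]
  [6] addr=0x66 blk=12 s=0: L1-HIT | VC [4]
  [7] addr=0x61 blk=12 s=0: L1-HIT | VC [4]
  [8] addr=0x60 blk=12 s=0: L1-HIT | VC [4]
  [9] addr=0x60 blk=12 s=0: L1-HIT | VC [4]
  [10] addr=0x66 blk=12 s=0: L1-HIT | VC [4]
  [11] addr=0x11 blk=2 s=0: MISS | VC [4, 12]
  [12] addr=0x23 blk=4 s=0: VC-HIT | VC [2, 12]
  [13] addr=0x12 blk=2 s=0: VC-HIT | VC [4, 12]

OUTCOME = L1-HIT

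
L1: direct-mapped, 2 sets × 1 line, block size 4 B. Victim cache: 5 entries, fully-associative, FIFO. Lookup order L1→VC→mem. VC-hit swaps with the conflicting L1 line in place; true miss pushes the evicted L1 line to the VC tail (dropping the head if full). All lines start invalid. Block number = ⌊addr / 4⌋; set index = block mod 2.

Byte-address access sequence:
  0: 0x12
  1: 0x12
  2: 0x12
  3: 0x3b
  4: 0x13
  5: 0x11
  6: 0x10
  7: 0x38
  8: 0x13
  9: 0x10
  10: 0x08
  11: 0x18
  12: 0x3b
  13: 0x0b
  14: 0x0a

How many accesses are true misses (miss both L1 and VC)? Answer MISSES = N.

  [0] addr=0x12 blk=4 s=0: MISS | VC []
  [1] addr=0x12 blk=4 s=0: L1-HIT | VC []
  [2] addr=0x12 blk=4 s=0: L1-HIT | VC []
  [3] addr=0x3b blk=14 s=0: MISS | VC [4]
  [4] addr=0x13 blk=4 s=0: VC-HIT | VC [14]
  [5] addr=0x11 blk=4 s=0: L1-HIT | VC [14]
  [6] addr=0x10 blk=4 s=0: L1-HIT | VC [14]
  [7] addr=0x38 blk=14 s=0: VC-HIT | VC [4]
  [8] addr=0x13 blk=4 s=0: VC-HIT | VC [14]
  [9] addr=0x10 blk=4 s=0: L1-HIT | VC [14]
  [10] addr=0x8 blk=2 s=0: MISS | VC [14, 4]
  [11] addr=0x18 blk=6 s=0: MISS | VC [14, 4, 2]
  [12] addr=0x3b blk=14 s=0: VC-HIT | VC [6, 4, 2]
  [13] addr=0xb blk=2 s=0: VC-HIT | VC [6, 4, 14]
  [14] addr=0xa blk=2 s=0: L1-HIT | VC [6, 4, 14]

MISSES = 4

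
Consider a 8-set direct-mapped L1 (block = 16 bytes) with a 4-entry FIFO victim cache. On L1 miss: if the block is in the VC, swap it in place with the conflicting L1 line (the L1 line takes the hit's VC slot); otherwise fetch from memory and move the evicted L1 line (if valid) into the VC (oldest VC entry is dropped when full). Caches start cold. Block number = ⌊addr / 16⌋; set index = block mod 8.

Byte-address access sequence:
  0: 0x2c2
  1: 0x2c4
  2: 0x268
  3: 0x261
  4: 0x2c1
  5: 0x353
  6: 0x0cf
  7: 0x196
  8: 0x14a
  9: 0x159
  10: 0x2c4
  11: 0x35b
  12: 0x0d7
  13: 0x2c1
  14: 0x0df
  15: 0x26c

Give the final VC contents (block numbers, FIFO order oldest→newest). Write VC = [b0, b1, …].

VC = [20, 12, 21, 53]

  [0] addr=0x2c2 blk=44 s=4: MISS | VC []
  [1] addr=0x2c4 blk=44 s=4: L1-HIT | VC []
  [2] addr=0x268 blk=38 s=6: MISS | VC []
  [3] addr=0x261 blk=38 s=6: L1-HIT | VC []
  [4] addr=0x2c1 blk=44 s=4: L1-HIT | VC []
  [5] addr=0x353 blk=53 s=5: MISS | VC []
  [6] addr=0xcf blk=12 s=4: MISS | VC [44]
  [7] addr=0x196 blk=25 s=1: MISS | VC [44]
  [8] addr=0x14a blk=20 s=4: MISS | VC [44, 12]
  [9] addr=0x159 blk=21 s=5: MISS | VC [44, 12, 53]
  [10] addr=0x2c4 blk=44 s=4: VC-HIT | VC [20, 12, 53]
  [11] addr=0x35b blk=53 s=5: VC-HIT | VC [20, 12, 21]
  [12] addr=0xd7 blk=13 s=5: MISS | VC [20, 12, 21, 53]
  [13] addr=0x2c1 blk=44 s=4: L1-HIT | VC [20, 12, 21, 53]
  [14] addr=0xdf blk=13 s=5: L1-HIT | VC [20, 12, 21, 53]
  [15] addr=0x26c blk=38 s=6: L1-HIT | VC [20, 12, 21, 53]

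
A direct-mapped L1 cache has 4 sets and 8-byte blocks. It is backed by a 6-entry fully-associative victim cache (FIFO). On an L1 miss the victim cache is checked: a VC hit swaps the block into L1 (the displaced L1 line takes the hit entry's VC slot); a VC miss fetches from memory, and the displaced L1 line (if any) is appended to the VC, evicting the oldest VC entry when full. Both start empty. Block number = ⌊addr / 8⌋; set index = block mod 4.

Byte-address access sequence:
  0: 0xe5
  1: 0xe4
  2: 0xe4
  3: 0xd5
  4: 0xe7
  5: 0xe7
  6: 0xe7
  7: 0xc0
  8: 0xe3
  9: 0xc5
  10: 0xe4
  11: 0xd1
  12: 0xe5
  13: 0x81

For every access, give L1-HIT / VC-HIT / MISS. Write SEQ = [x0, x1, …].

SEQ = [MISS, L1-HIT, L1-HIT, MISS, L1-HIT, L1-HIT, L1-HIT, MISS, VC-HIT, VC-HIT, VC-HIT, L1-HIT, L1-HIT, MISS]

#0 0xe5→b28/s0 MISS; vc=[]
#1 0xe4→b28/s0 L1-HIT; vc=[]
#2 0xe4→b28/s0 L1-HIT; vc=[]
#3 0xd5→b26/s2 MISS; vc=[]
#4 0xe7→b28/s0 L1-HIT; vc=[]
#5 0xe7→b28/s0 L1-HIT; vc=[]
#6 0xe7→b28/s0 L1-HIT; vc=[]
#7 0xc0→b24/s0 MISS; vc=[28]
#8 0xe3→b28/s0 VC-HIT; vc=[24]
#9 0xc5→b24/s0 VC-HIT; vc=[28]
#10 0xe4→b28/s0 VC-HIT; vc=[24]
#11 0xd1→b26/s2 L1-HIT; vc=[24]
#12 0xe5→b28/s0 L1-HIT; vc=[24]
#13 0x81→b16/s0 MISS; vc=[24,28]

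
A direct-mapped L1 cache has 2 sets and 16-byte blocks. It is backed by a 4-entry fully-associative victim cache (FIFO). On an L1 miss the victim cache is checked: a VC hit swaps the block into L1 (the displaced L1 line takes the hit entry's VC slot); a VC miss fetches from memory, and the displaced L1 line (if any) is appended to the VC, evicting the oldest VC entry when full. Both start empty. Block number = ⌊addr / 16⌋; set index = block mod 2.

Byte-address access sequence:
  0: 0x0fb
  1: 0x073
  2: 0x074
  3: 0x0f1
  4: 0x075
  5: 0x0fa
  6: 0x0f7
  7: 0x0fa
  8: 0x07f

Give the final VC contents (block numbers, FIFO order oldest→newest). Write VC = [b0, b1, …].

VC = [15]

  [0] addr=0xfb blk=15 s=1: MISS | VC []
  [1] addr=0x73 blk=7 s=1: MISS | VC [15]
  [2] addr=0x74 blk=7 s=1: L1-HIT | VC [15]
  [3] addr=0xf1 blk=15 s=1: VC-HIT | VC [7]
  [4] addr=0x75 blk=7 s=1: VC-HIT | VC [15]
  [5] addr=0xfa blk=15 s=1: VC-HIT | VC [7]
  [6] addr=0xf7 blk=15 s=1: L1-HIT | VC [7]
  [7] addr=0xfa blk=15 s=1: L1-HIT | VC [7]
  [8] addr=0x7f blk=7 s=1: VC-HIT | VC [15]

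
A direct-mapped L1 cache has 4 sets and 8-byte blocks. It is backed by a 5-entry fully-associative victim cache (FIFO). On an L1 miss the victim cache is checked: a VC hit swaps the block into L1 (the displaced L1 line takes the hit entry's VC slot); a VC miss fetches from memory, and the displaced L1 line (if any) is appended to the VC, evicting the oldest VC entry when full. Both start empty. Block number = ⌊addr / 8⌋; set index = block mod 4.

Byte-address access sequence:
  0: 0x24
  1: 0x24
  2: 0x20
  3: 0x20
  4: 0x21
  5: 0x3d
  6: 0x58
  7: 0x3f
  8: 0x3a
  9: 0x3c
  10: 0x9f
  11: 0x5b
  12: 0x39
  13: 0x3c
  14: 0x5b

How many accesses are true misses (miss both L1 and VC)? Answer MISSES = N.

#0 0x24→b4/s0 MISS; vc=[]
#1 0x24→b4/s0 L1-HIT; vc=[]
#2 0x20→b4/s0 L1-HIT; vc=[]
#3 0x20→b4/s0 L1-HIT; vc=[]
#4 0x21→b4/s0 L1-HIT; vc=[]
#5 0x3d→b7/s3 MISS; vc=[]
#6 0x58→b11/s3 MISS; vc=[7]
#7 0x3f→b7/s3 VC-HIT; vc=[11]
#8 0x3a→b7/s3 L1-HIT; vc=[11]
#9 0x3c→b7/s3 L1-HIT; vc=[11]
#10 0x9f→b19/s3 MISS; vc=[11,7]
#11 0x5b→b11/s3 VC-HIT; vc=[19,7]
#12 0x39→b7/s3 VC-HIT; vc=[19,11]
#13 0x3c→b7/s3 L1-HIT; vc=[19,11]
#14 0x5b→b11/s3 VC-HIT; vc=[19,7]

MISSES = 4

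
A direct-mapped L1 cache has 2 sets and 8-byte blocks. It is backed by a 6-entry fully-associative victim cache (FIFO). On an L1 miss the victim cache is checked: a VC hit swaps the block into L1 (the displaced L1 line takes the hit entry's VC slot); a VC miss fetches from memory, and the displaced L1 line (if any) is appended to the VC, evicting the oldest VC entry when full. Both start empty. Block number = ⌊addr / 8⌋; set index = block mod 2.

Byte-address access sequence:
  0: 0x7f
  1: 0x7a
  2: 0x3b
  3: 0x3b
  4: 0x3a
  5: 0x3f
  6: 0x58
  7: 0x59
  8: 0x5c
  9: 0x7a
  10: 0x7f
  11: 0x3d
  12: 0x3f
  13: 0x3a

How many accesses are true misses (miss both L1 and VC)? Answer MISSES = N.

MISSES = 3

  [0] addr=0x7f blk=15 s=1: MISS | VC []
  [1] addr=0x7a blk=15 s=1: L1-HIT | VC []
  [2] addr=0x3b blk=7 s=1: MISS | VC [15]
  [3] addr=0x3b blk=7 s=1: L1-HIT | VC [15]
  [4] addr=0x3a blk=7 s=1: L1-HIT | VC [15]
  [5] addr=0x3f blk=7 s=1: L1-HIT | VC [15]
  [6] addr=0x58 blk=11 s=1: MISS | VC [15, 7]
  [7] addr=0x59 blk=11 s=1: L1-HIT | VC [15, 7]
  [8] addr=0x5c blk=11 s=1: L1-HIT | VC [15, 7]
  [9] addr=0x7a blk=15 s=1: VC-HIT | VC [11, 7]
  [10] addr=0x7f blk=15 s=1: L1-HIT | VC [11, 7]
  [11] addr=0x3d blk=7 s=1: VC-HIT | VC [11, 15]
  [12] addr=0x3f blk=7 s=1: L1-HIT | VC [11, 15]
  [13] addr=0x3a blk=7 s=1: L1-HIT | VC [11, 15]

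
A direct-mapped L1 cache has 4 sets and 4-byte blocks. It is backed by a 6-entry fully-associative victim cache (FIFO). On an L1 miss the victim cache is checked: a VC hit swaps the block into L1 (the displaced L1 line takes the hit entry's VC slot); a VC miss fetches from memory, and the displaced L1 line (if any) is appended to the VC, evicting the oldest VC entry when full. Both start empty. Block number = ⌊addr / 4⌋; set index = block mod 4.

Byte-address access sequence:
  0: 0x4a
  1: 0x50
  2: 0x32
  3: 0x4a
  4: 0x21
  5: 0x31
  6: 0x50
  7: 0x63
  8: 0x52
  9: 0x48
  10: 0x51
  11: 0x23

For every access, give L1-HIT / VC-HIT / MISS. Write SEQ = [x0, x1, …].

  [0] addr=0x4a blk=18 s=2: MISS | VC []
  [1] addr=0x50 blk=20 s=0: MISS | VC []
  [2] addr=0x32 blk=12 s=0: MISS | VC [20]
  [3] addr=0x4a blk=18 s=2: L1-HIT | VC [20]
  [4] addr=0x21 blk=8 s=0: MISS | VC [20, 12]
  [5] addr=0x31 blk=12 s=0: VC-HIT | VC [20, 8]
  [6] addr=0x50 blk=20 s=0: VC-HIT | VC [12, 8]
  [7] addr=0x63 blk=24 s=0: MISS | VC [12, 8, 20]
  [8] addr=0x52 blk=20 s=0: VC-HIT | VC [12, 8, 24]
  [9] addr=0x48 blk=18 s=2: L1-HIT | VC [12, 8, 24]
  [10] addr=0x51 blk=20 s=0: L1-HIT | VC [12, 8, 24]
  [11] addr=0x23 blk=8 s=0: VC-HIT | VC [12, 20, 24]

SEQ = [MISS, MISS, MISS, L1-HIT, MISS, VC-HIT, VC-HIT, MISS, VC-HIT, L1-HIT, L1-HIT, VC-HIT]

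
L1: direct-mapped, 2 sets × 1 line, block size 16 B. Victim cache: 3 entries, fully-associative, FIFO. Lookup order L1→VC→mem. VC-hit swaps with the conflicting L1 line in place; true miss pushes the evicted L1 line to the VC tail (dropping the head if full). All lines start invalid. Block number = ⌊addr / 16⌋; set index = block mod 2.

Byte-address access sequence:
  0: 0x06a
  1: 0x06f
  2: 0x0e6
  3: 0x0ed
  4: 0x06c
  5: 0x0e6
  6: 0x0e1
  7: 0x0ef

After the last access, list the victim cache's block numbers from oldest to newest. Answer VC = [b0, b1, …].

0: 0x6a (blk 6, set 0) → MISS  vc=[]
1: 0x6f (blk 6, set 0) → L1-HIT  vc=[]
2: 0xe6 (blk 14, set 0) → MISS  vc=[6]
3: 0xed (blk 14, set 0) → L1-HIT  vc=[6]
4: 0x6c (blk 6, set 0) → VC-HIT  vc=[14]
5: 0xe6 (blk 14, set 0) → VC-HIT  vc=[6]
6: 0xe1 (blk 14, set 0) → L1-HIT  vc=[6]
7: 0xef (blk 14, set 0) → L1-HIT  vc=[6]

VC = [6]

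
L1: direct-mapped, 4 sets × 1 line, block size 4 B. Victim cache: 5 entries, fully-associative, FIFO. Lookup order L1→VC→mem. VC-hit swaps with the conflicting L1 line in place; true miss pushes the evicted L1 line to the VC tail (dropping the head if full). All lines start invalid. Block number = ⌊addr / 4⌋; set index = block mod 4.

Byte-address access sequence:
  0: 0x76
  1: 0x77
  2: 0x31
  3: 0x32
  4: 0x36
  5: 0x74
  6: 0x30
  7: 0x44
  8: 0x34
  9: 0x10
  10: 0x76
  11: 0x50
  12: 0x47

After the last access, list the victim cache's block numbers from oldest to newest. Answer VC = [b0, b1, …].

#0 0x76→b29/s1 MISS; vc=[]
#1 0x77→b29/s1 L1-HIT; vc=[]
#2 0x31→b12/s0 MISS; vc=[]
#3 0x32→b12/s0 L1-HIT; vc=[]
#4 0x36→b13/s1 MISS; vc=[29]
#5 0x74→b29/s1 VC-HIT; vc=[13]
#6 0x30→b12/s0 L1-HIT; vc=[13]
#7 0x44→b17/s1 MISS; vc=[13,29]
#8 0x34→b13/s1 VC-HIT; vc=[17,29]
#9 0x10→b4/s0 MISS; vc=[17,29,12]
#10 0x76→b29/s1 VC-HIT; vc=[17,13,12]
#11 0x50→b20/s0 MISS; vc=[17,13,12,4]
#12 0x47→b17/s1 VC-HIT; vc=[29,13,12,4]

VC = [29, 13, 12, 4]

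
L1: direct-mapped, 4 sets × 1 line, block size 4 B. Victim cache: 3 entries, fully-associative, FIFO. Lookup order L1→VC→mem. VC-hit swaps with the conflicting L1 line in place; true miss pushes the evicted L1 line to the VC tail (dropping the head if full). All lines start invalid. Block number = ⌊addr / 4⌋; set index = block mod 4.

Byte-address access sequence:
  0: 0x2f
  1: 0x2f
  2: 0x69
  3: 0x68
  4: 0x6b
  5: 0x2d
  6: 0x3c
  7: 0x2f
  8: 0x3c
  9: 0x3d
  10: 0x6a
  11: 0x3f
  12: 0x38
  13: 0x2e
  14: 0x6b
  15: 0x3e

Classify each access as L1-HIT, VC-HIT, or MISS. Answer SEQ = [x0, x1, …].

#0 0x2f→b11/s3 MISS; vc=[]
#1 0x2f→b11/s3 L1-HIT; vc=[]
#2 0x69→b26/s2 MISS; vc=[]
#3 0x68→b26/s2 L1-HIT; vc=[]
#4 0x6b→b26/s2 L1-HIT; vc=[]
#5 0x2d→b11/s3 L1-HIT; vc=[]
#6 0x3c→b15/s3 MISS; vc=[11]
#7 0x2f→b11/s3 VC-HIT; vc=[15]
#8 0x3c→b15/s3 VC-HIT; vc=[11]
#9 0x3d→b15/s3 L1-HIT; vc=[11]
#10 0x6a→b26/s2 L1-HIT; vc=[11]
#11 0x3f→b15/s3 L1-HIT; vc=[11]
#12 0x38→b14/s2 MISS; vc=[11,26]
#13 0x2e→b11/s3 VC-HIT; vc=[15,26]
#14 0x6b→b26/s2 VC-HIT; vc=[15,14]
#15 0x3e→b15/s3 VC-HIT; vc=[11,14]

SEQ = [MISS, L1-HIT, MISS, L1-HIT, L1-HIT, L1-HIT, MISS, VC-HIT, VC-HIT, L1-HIT, L1-HIT, L1-HIT, MISS, VC-HIT, VC-HIT, VC-HIT]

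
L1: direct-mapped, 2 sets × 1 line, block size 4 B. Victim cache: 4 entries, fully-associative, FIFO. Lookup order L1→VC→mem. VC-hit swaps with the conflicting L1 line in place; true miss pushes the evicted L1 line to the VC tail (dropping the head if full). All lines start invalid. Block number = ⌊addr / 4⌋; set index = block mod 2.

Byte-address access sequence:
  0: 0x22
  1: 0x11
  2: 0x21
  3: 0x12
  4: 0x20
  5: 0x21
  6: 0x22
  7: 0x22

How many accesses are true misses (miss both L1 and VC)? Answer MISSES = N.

0: 0x22 (blk 8, set 0) → MISS  vc=[]
1: 0x11 (blk 4, set 0) → MISS  vc=[8]
2: 0x21 (blk 8, set 0) → VC-HIT  vc=[4]
3: 0x12 (blk 4, set 0) → VC-HIT  vc=[8]
4: 0x20 (blk 8, set 0) → VC-HIT  vc=[4]
5: 0x21 (blk 8, set 0) → L1-HIT  vc=[4]
6: 0x22 (blk 8, set 0) → L1-HIT  vc=[4]
7: 0x22 (blk 8, set 0) → L1-HIT  vc=[4]

MISSES = 2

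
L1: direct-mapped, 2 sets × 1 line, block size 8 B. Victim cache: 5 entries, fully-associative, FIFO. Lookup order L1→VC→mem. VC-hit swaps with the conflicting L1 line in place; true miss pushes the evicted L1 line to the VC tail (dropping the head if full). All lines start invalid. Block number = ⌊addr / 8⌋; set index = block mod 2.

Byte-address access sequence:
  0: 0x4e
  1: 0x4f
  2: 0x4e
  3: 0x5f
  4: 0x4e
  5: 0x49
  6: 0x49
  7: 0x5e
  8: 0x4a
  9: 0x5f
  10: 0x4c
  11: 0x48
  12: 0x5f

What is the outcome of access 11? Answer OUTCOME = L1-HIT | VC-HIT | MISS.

OUTCOME = L1-HIT

0: 0x4e (blk 9, set 1) → MISS  vc=[]
1: 0x4f (blk 9, set 1) → L1-HIT  vc=[]
2: 0x4e (blk 9, set 1) → L1-HIT  vc=[]
3: 0x5f (blk 11, set 1) → MISS  vc=[9]
4: 0x4e (blk 9, set 1) → VC-HIT  vc=[11]
5: 0x49 (blk 9, set 1) → L1-HIT  vc=[11]
6: 0x49 (blk 9, set 1) → L1-HIT  vc=[11]
7: 0x5e (blk 11, set 1) → VC-HIT  vc=[9]
8: 0x4a (blk 9, set 1) → VC-HIT  vc=[11]
9: 0x5f (blk 11, set 1) → VC-HIT  vc=[9]
10: 0x4c (blk 9, set 1) → VC-HIT  vc=[11]
11: 0x48 (blk 9, set 1) → L1-HIT  vc=[11]
12: 0x5f (blk 11, set 1) → VC-HIT  vc=[9]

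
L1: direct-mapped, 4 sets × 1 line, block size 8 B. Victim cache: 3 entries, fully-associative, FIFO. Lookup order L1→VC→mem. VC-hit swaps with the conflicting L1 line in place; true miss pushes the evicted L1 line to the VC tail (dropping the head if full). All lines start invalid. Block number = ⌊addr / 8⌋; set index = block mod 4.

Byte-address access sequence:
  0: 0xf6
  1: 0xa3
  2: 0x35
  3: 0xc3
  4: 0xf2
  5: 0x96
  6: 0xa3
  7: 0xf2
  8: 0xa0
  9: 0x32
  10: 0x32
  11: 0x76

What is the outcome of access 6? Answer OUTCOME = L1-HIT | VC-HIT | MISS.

  [0] addr=0xf6 blk=30 s=2: MISS | VC []
  [1] addr=0xa3 blk=20 s=0: MISS | VC []
  [2] addr=0x35 blk=6 s=2: MISS | VC [30]
  [3] addr=0xc3 blk=24 s=0: MISS | VC [30, 20]
  [4] addr=0xf2 blk=30 s=2: VC-HIT | VC [6, 20]
  [5] addr=0x96 blk=18 s=2: MISS | VC [6, 20, 30]
  [6] addr=0xa3 blk=20 s=0: VC-HIT | VC [6, 24, 30]
  [7] addr=0xf2 blk=30 s=2: VC-HIT | VC [6, 24, 18]
  [8] addr=0xa0 blk=20 s=0: L1-HIT | VC [6, 24, 18]
  [9] addr=0x32 blk=6 s=2: VC-HIT | VC [30, 24, 18]
  [10] addr=0x32 blk=6 s=2: L1-HIT | VC [30, 24, 18]
  [11] addr=0x76 blk=14 s=2: MISS | VC [24, 18, 6]

OUTCOME = VC-HIT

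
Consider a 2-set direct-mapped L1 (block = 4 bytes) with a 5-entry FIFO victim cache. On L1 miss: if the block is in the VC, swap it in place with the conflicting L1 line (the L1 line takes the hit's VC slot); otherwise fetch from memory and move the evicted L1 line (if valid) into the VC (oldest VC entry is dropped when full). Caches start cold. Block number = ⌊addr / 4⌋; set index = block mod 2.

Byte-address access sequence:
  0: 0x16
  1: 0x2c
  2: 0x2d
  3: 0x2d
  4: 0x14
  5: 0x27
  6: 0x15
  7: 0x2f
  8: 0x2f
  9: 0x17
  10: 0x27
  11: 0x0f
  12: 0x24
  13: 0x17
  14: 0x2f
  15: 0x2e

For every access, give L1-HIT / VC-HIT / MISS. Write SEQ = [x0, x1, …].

#0 0x16→b5/s1 MISS; vc=[]
#1 0x2c→b11/s1 MISS; vc=[5]
#2 0x2d→b11/s1 L1-HIT; vc=[5]
#3 0x2d→b11/s1 L1-HIT; vc=[5]
#4 0x14→b5/s1 VC-HIT; vc=[11]
#5 0x27→b9/s1 MISS; vc=[11,5]
#6 0x15→b5/s1 VC-HIT; vc=[11,9]
#7 0x2f→b11/s1 VC-HIT; vc=[5,9]
#8 0x2f→b11/s1 L1-HIT; vc=[5,9]
#9 0x17→b5/s1 VC-HIT; vc=[11,9]
#10 0x27→b9/s1 VC-HIT; vc=[11,5]
#11 0xf→b3/s1 MISS; vc=[11,5,9]
#12 0x24→b9/s1 VC-HIT; vc=[11,5,3]
#13 0x17→b5/s1 VC-HIT; vc=[11,9,3]
#14 0x2f→b11/s1 VC-HIT; vc=[5,9,3]
#15 0x2e→b11/s1 L1-HIT; vc=[5,9,3]

SEQ = [MISS, MISS, L1-HIT, L1-HIT, VC-HIT, MISS, VC-HIT, VC-HIT, L1-HIT, VC-HIT, VC-HIT, MISS, VC-HIT, VC-HIT, VC-HIT, L1-HIT]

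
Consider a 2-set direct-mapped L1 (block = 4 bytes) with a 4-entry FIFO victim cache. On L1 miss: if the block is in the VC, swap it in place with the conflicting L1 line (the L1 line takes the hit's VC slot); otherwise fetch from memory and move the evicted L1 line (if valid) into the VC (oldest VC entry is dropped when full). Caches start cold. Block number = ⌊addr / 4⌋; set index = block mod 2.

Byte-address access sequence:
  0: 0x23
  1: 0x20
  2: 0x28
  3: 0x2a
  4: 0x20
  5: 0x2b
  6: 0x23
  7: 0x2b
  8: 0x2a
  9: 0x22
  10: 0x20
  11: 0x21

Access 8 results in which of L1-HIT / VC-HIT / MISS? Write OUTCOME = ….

0: 0x23 (blk 8, set 0) → MISS  vc=[]
1: 0x20 (blk 8, set 0) → L1-HIT  vc=[]
2: 0x28 (blk 10, set 0) → MISS  vc=[8]
3: 0x2a (blk 10, set 0) → L1-HIT  vc=[8]
4: 0x20 (blk 8, set 0) → VC-HIT  vc=[10]
5: 0x2b (blk 10, set 0) → VC-HIT  vc=[8]
6: 0x23 (blk 8, set 0) → VC-HIT  vc=[10]
7: 0x2b (blk 10, set 0) → VC-HIT  vc=[8]
8: 0x2a (blk 10, set 0) → L1-HIT  vc=[8]
9: 0x22 (blk 8, set 0) → VC-HIT  vc=[10]
10: 0x20 (blk 8, set 0) → L1-HIT  vc=[10]
11: 0x21 (blk 8, set 0) → L1-HIT  vc=[10]

OUTCOME = L1-HIT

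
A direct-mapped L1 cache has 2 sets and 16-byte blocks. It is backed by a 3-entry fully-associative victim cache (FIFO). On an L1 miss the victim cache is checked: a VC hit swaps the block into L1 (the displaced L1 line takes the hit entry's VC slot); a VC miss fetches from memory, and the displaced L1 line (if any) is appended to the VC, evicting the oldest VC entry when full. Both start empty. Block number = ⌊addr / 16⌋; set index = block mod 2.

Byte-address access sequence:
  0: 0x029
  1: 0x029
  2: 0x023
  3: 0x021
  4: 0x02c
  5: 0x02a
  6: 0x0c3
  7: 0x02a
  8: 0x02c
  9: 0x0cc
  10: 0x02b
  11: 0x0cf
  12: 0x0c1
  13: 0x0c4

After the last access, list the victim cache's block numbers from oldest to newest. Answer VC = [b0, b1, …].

VC = [2]

  [0] addr=0x29 blk=2 s=0: MISS | VC []
  [1] addr=0x29 blk=2 s=0: L1-HIT | VC []
  [2] addr=0x23 blk=2 s=0: L1-HIT | VC []
  [3] addr=0x21 blk=2 s=0: L1-HIT | VC []
  [4] addr=0x2c blk=2 s=0: L1-HIT | VC []
  [5] addr=0x2a blk=2 s=0: L1-HIT | VC []
  [6] addr=0xc3 blk=12 s=0: MISS | VC [2]
  [7] addr=0x2a blk=2 s=0: VC-HIT | VC [12]
  [8] addr=0x2c blk=2 s=0: L1-HIT | VC [12]
  [9] addr=0xcc blk=12 s=0: VC-HIT | VC [2]
  [10] addr=0x2b blk=2 s=0: VC-HIT | VC [12]
  [11] addr=0xcf blk=12 s=0: VC-HIT | VC [2]
  [12] addr=0xc1 blk=12 s=0: L1-HIT | VC [2]
  [13] addr=0xc4 blk=12 s=0: L1-HIT | VC [2]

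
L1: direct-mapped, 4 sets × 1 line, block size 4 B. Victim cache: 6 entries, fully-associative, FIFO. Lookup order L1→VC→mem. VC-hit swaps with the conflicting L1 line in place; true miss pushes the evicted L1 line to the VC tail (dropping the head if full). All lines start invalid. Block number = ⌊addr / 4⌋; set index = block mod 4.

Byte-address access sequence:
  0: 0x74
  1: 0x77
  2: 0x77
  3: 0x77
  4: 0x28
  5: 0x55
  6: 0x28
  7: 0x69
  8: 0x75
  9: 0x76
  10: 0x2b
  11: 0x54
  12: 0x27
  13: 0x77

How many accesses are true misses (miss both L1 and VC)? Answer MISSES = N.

MISSES = 5

  [0] addr=0x74 blk=29 s=1: MISS | VC []
  [1] addr=0x77 blk=29 s=1: L1-HIT | VC []
  [2] addr=0x77 blk=29 s=1: L1-HIT | VC []
  [3] addr=0x77 blk=29 s=1: L1-HIT | VC []
  [4] addr=0x28 blk=10 s=2: MISS | VC []
  [5] addr=0x55 blk=21 s=1: MISS | VC [29]
  [6] addr=0x28 blk=10 s=2: L1-HIT | VC [29]
  [7] addr=0x69 blk=26 s=2: MISS | VC [29, 10]
  [8] addr=0x75 blk=29 s=1: VC-HIT | VC [21, 10]
  [9] addr=0x76 blk=29 s=1: L1-HIT | VC [21, 10]
  [10] addr=0x2b blk=10 s=2: VC-HIT | VC [21, 26]
  [11] addr=0x54 blk=21 s=1: VC-HIT | VC [29, 26]
  [12] addr=0x27 blk=9 s=1: MISS | VC [29, 26, 21]
  [13] addr=0x77 blk=29 s=1: VC-HIT | VC [9, 26, 21]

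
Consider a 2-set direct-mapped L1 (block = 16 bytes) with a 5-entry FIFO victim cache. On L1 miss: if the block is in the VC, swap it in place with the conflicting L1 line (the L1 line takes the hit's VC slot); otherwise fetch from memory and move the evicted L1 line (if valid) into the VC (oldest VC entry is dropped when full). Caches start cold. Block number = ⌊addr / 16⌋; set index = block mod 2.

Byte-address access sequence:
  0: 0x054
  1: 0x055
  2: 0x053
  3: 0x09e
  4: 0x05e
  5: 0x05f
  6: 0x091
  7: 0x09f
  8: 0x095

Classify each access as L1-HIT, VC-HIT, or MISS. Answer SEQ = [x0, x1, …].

SEQ = [MISS, L1-HIT, L1-HIT, MISS, VC-HIT, L1-HIT, VC-HIT, L1-HIT, L1-HIT]

0: 0x54 (blk 5, set 1) → MISS  vc=[]
1: 0x55 (blk 5, set 1) → L1-HIT  vc=[]
2: 0x53 (blk 5, set 1) → L1-HIT  vc=[]
3: 0x9e (blk 9, set 1) → MISS  vc=[5]
4: 0x5e (blk 5, set 1) → VC-HIT  vc=[9]
5: 0x5f (blk 5, set 1) → L1-HIT  vc=[9]
6: 0x91 (blk 9, set 1) → VC-HIT  vc=[5]
7: 0x9f (blk 9, set 1) → L1-HIT  vc=[5]
8: 0x95 (blk 9, set 1) → L1-HIT  vc=[5]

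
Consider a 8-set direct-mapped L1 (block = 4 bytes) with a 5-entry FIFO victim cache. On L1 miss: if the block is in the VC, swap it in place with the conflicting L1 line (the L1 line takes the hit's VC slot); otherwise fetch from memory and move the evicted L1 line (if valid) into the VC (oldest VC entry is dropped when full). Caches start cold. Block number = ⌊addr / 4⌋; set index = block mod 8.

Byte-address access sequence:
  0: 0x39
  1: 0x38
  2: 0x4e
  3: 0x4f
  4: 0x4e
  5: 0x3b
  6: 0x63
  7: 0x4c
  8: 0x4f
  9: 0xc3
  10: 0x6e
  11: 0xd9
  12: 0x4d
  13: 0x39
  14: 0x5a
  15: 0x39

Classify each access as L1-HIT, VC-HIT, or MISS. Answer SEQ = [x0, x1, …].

SEQ = [MISS, L1-HIT, MISS, L1-HIT, L1-HIT, L1-HIT, MISS, L1-HIT, L1-HIT, MISS, MISS, MISS, VC-HIT, VC-HIT, MISS, VC-HIT]

  [0] addr=0x39 blk=14 s=6: MISS | VC []
  [1] addr=0x38 blk=14 s=6: L1-HIT | VC []
  [2] addr=0x4e blk=19 s=3: MISS | VC []
  [3] addr=0x4f blk=19 s=3: L1-HIT | VC []
  [4] addr=0x4e blk=19 s=3: L1-HIT | VC []
  [5] addr=0x3b blk=14 s=6: L1-HIT | VC []
  [6] addr=0x63 blk=24 s=0: MISS | VC []
  [7] addr=0x4c blk=19 s=3: L1-HIT | VC []
  [8] addr=0x4f blk=19 s=3: L1-HIT | VC []
  [9] addr=0xc3 blk=48 s=0: MISS | VC [24]
  [10] addr=0x6e blk=27 s=3: MISS | VC [24, 19]
  [11] addr=0xd9 blk=54 s=6: MISS | VC [24, 19, 14]
  [12] addr=0x4d blk=19 s=3: VC-HIT | VC [24, 27, 14]
  [13] addr=0x39 blk=14 s=6: VC-HIT | VC [24, 27, 54]
  [14] addr=0x5a blk=22 s=6: MISS | VC [24, 27, 54, 14]
  [15] addr=0x39 blk=14 s=6: VC-HIT | VC [24, 27, 54, 22]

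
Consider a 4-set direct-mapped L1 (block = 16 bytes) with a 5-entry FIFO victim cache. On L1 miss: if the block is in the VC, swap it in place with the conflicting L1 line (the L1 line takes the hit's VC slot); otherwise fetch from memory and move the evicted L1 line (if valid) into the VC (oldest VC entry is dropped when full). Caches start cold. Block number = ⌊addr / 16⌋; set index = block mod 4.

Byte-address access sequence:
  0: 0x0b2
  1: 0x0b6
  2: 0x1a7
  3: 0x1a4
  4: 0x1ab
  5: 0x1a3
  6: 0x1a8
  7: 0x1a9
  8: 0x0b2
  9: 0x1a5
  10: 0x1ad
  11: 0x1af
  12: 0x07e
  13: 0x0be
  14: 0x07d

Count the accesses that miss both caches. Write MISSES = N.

#0 0xb2→b11/s3 MISS; vc=[]
#1 0xb6→b11/s3 L1-HIT; vc=[]
#2 0x1a7→b26/s2 MISS; vc=[]
#3 0x1a4→b26/s2 L1-HIT; vc=[]
#4 0x1ab→b26/s2 L1-HIT; vc=[]
#5 0x1a3→b26/s2 L1-HIT; vc=[]
#6 0x1a8→b26/s2 L1-HIT; vc=[]
#7 0x1a9→b26/s2 L1-HIT; vc=[]
#8 0xb2→b11/s3 L1-HIT; vc=[]
#9 0x1a5→b26/s2 L1-HIT; vc=[]
#10 0x1ad→b26/s2 L1-HIT; vc=[]
#11 0x1af→b26/s2 L1-HIT; vc=[]
#12 0x7e→b7/s3 MISS; vc=[11]
#13 0xbe→b11/s3 VC-HIT; vc=[7]
#14 0x7d→b7/s3 VC-HIT; vc=[11]

MISSES = 3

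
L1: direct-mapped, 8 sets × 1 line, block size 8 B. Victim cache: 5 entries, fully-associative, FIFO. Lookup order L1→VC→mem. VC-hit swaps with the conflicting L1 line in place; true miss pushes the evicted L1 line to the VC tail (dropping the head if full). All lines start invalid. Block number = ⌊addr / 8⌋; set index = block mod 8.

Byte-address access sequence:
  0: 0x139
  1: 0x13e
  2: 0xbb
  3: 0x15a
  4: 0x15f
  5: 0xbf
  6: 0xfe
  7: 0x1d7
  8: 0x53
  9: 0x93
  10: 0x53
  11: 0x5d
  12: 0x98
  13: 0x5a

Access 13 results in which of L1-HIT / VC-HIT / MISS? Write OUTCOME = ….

#0 0x139→b39/s7 MISS; vc=[]
#1 0x13e→b39/s7 L1-HIT; vc=[]
#2 0xbb→b23/s7 MISS; vc=[39]
#3 0x15a→b43/s3 MISS; vc=[39]
#4 0x15f→b43/s3 L1-HIT; vc=[39]
#5 0xbf→b23/s7 L1-HIT; vc=[39]
#6 0xfe→b31/s7 MISS; vc=[39,23]
#7 0x1d7→b58/s2 MISS; vc=[39,23]
#8 0x53→b10/s2 MISS; vc=[39,23,58]
#9 0x93→b18/s2 MISS; vc=[39,23,58,10]
#10 0x53→b10/s2 VC-HIT; vc=[39,23,58,18]
#11 0x5d→b11/s3 MISS; vc=[39,23,58,18,43]
#12 0x98→b19/s3 MISS; vc=[23,58,18,43,11]
#13 0x5a→b11/s3 VC-HIT; vc=[23,58,18,43,19]

OUTCOME = VC-HIT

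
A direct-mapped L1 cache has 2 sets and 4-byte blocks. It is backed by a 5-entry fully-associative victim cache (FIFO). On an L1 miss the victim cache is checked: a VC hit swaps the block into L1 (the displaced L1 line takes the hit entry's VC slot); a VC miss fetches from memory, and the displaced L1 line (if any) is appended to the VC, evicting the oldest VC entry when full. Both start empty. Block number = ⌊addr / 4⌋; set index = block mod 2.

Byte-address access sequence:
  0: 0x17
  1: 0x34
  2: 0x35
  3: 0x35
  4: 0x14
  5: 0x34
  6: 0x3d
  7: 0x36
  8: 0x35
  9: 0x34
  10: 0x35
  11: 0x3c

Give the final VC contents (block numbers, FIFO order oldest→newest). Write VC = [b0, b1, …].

VC = [5, 13]

#0 0x17→b5/s1 MISS; vc=[]
#1 0x34→b13/s1 MISS; vc=[5]
#2 0x35→b13/s1 L1-HIT; vc=[5]
#3 0x35→b13/s1 L1-HIT; vc=[5]
#4 0x14→b5/s1 VC-HIT; vc=[13]
#5 0x34→b13/s1 VC-HIT; vc=[5]
#6 0x3d→b15/s1 MISS; vc=[5,13]
#7 0x36→b13/s1 VC-HIT; vc=[5,15]
#8 0x35→b13/s1 L1-HIT; vc=[5,15]
#9 0x34→b13/s1 L1-HIT; vc=[5,15]
#10 0x35→b13/s1 L1-HIT; vc=[5,15]
#11 0x3c→b15/s1 VC-HIT; vc=[5,13]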